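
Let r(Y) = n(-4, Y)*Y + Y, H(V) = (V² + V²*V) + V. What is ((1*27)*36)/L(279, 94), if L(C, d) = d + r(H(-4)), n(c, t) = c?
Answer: 486/125 ≈ 3.8880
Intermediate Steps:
H(V) = V + V² + V³ (H(V) = (V² + V³) + V = V + V² + V³)
r(Y) = -3*Y (r(Y) = -4*Y + Y = -3*Y)
L(C, d) = 156 + d (L(C, d) = d - (-12)*(1 - 4 + (-4)²) = d - (-12)*(1 - 4 + 16) = d - (-12)*13 = d - 3*(-52) = d + 156 = 156 + d)
((1*27)*36)/L(279, 94) = ((1*27)*36)/(156 + 94) = (27*36)/250 = 972*(1/250) = 486/125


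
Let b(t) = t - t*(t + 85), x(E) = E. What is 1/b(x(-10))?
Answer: 1/740 ≈ 0.0013514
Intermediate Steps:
b(t) = t - t*(85 + t)
1/b(x(-10)) = 1/(-1*(-10)*(84 - 10)) = 1/(-1*(-10)*74) = 1/740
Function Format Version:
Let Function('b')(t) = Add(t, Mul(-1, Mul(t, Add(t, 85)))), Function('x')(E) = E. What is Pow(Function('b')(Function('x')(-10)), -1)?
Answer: Rational(1, 740) ≈ 0.0013514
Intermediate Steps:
Function('b')(t) = Add(t, Mul(-1, t, Add(85, t))) (Function('b')(t) = Add(t, Mul(-1, Mul(t, Add(85, t)))) = Add(t, Mul(-1, t, Add(85, t))))
Pow(Function('b')(Function('x')(-10)), -1) = Pow(Mul(-1, -10, Add(84, -10)), -1) = Pow(Mul(-1, -10, 74), -1) = Pow(740, -1) = Rational(1, 740)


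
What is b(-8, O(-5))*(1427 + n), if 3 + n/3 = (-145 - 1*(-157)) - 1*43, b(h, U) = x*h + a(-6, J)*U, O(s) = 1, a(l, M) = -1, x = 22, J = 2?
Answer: -234525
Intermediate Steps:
b(h, U) = -U + 22*h (b(h, U) = 22*h - U = -U + 22*h)
n = -102 (n = -9 + 3*((-145 - 1*(-157)) - 1*43) = -9 + 3*((-145 + 157) - 43) = -9 + 3*(12 - 43) = -9 + 3*(-31) = -9 - 93 = -102)
b(-8, O(-5))*(1427 + n) = (-1*1 + 22*(-8))*(1427 - 102) = (-1 - 176)*1325 = -177*1325 = -234525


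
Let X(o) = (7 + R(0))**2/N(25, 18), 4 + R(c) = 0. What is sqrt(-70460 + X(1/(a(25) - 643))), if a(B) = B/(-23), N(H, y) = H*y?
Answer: 19*I*sqrt(19518)/10 ≈ 265.44*I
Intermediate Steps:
R(c) = -4 (R(c) = -4 + 0 = -4)
a(B) = -B/23 (a(B) = B*(-1/23) = -B/23)
X(o) = 1/50 (X(o) = (7 - 4)**2/((25*18)) = 3**2/450 = 9*(1/450) = 1/50)
sqrt(-70460 + X(1/(a(25) - 643))) = sqrt(-70460 + 1/50) = sqrt(-3522999/50) = 19*I*sqrt(19518)/10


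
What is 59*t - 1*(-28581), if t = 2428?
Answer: 171833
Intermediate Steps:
59*t - 1*(-28581) = 59*2428 - 1*(-28581) = 143252 + 28581 = 171833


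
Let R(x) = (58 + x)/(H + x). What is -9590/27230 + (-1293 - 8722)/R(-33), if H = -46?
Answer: 61553508/1945 ≈ 31647.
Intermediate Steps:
R(x) = (58 + x)/(-46 + x)
-9590/27230 + (-1293 - 8722)/R(-33) = -9590/27230 + (-1293 - 8722)/(((58 - 33)/(-46 - 33))) = -9590*1/27230 - 10015/(25/(-79)) = -137/389 - 10015/((-1/79*25)) = -137/389 - 10015/(-25/79) = -137/389 - 10015*(-79/25) = -137/389 + 158237/5 = 61553508/1945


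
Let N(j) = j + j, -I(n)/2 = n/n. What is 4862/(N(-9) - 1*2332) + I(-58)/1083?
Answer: -2635123/1272525 ≈ -2.0708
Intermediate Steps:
I(n) = -2 (I(n) = -2*n/n = -2*1 = -2)
N(j) = 2*j
4862/(N(-9) - 1*2332) + I(-58)/1083 = 4862/(2*(-9) - 1*2332) - 2/1083 = 4862/(-18 - 2332) - 2*1/1083 = 4862/(-2350) - 2/1083 = 4862*(-1/2350) - 2/1083 = -2431/1175 - 2/1083 = -2635123/1272525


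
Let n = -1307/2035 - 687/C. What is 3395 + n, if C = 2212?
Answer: 15278031771/4501420 ≈ 3394.0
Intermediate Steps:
n = -4289129/4501420 (n = -1307/2035 - 687/2212 = -4289129/4501420 ≈ -0.95284)
3395 + n = 3395 - 4289129/4501420 = 15278031771/4501420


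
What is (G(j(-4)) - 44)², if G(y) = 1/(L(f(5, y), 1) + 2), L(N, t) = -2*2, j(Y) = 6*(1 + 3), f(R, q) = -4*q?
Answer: 7921/4 ≈ 1980.3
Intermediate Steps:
j(Y) = 24 (j(Y) = 6*4 = 24)
L(N, t) = -4
G(y) = -½ (G(y) = 1/(-4 + 2) = 1/(-2) = -½)
(G(j(-4)) - 44)² = (-½ - 44)² = (-89/2)² = 7921/4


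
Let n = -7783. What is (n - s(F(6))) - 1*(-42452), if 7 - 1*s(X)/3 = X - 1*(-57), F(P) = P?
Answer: 34837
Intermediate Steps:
s(X) = -150 - 3*X (s(X) = 21 - 3*(X - 1*(-57)) = 21 - 3*(X + 57) = 21 - 3*(57 + X) = 21 + (-171 - 3*X) = -150 - 3*X)
(n - s(F(6))) - 1*(-42452) = (-7783 - (-150 - 3*6)) - 1*(-42452) = (-7783 - (-150 - 18)) + 42452 = (-7783 - 1*(-168)) + 42452 = (-7783 + 168) + 42452 = -7615 + 42452 = 34837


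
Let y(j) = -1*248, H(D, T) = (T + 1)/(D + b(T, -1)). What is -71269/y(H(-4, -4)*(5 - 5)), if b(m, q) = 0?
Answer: 2299/8 ≈ 287.38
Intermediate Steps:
H(D, T) = (1 + T)/D (H(D, T) = (T + 1)/(D + 0) = (1 + T)/D)
y(j) = -248
-71269/y(H(-4, -4)*(5 - 5)) = -71269/(-248) = -71269*(-1/248) = 2299/8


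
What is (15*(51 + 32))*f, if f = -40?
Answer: -49800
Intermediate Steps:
(15*(51 + 32))*f = (15*(51 + 32))*(-40) = (15*83)*(-40) = 1245*(-40) = -49800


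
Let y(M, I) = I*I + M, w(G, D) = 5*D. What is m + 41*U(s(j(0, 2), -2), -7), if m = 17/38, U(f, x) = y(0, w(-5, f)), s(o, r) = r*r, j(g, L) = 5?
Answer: 623217/38 ≈ 16400.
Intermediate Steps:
s(o, r) = r²
y(M, I) = M + I² (y(M, I) = I² + M = M + I²)
U(f, x) = 25*f² (U(f, x) = 0 + (5*f)² = 0 + 25*f² = 25*f²)
m = 17/38 (m = 17*(1/38) = 17/38 ≈ 0.44737)
m + 41*U(s(j(0, 2), -2), -7) = 17/38 + 41*(25*((-2)²)²) = 17/38 + 41*(25*4²) = 17/38 + 41*(25*16) = 17/38 + 41*400 = 17/38 + 16400 = 623217/38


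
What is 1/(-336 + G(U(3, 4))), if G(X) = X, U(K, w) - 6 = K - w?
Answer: -1/331 ≈ -0.0030211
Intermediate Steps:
U(K, w) = 6 + K - w (U(K, w) = 6 + (K - w) = 6 + K - w)
1/(-336 + G(U(3, 4))) = 1/(-336 + (6 + 3 - 1*4)) = 1/(-336 + (6 + 3 - 4)) = 1/(-336 + 5) = 1/(-331) = -1/331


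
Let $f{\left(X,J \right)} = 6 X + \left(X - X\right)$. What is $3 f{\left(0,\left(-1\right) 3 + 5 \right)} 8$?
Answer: $0$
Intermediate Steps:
$f{\left(X,J \right)} = 6 X$ ($f{\left(X,J \right)} = 6 X + 0 = 6 X$)
$3 f{\left(0,\left(-1\right) 3 + 5 \right)} 8 = 3 \cdot 6 \cdot 0 \cdot 8 = 3 \cdot 0 \cdot 8 = 0 \cdot 8 = 0$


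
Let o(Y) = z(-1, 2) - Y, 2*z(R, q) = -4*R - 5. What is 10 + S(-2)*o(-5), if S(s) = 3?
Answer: 47/2 ≈ 23.500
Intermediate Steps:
z(R, q) = -5/2 - 2*R (z(R, q) = (-4*R - 5)/2 = (-5 - 4*R)/2 = -5/2 - 2*R)
o(Y) = -½ - Y (o(Y) = (-5/2 - 2*(-1)) - Y = (-5/2 + 2) - Y = -½ - Y)
10 + S(-2)*o(-5) = 10 + 3*(-½ - 1*(-5)) = 10 + 3*(-½ + 5) = 10 + 3*(9/2) = 10 + 27/2 = 47/2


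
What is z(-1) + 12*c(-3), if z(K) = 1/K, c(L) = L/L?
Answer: 11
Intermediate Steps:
c(L) = 1
z(-1) + 12*c(-3) = 1/(-1) + 12*1 = -1 + 12 = 11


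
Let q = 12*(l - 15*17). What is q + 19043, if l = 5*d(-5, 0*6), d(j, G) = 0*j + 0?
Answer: 15983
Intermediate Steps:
d(j, G) = 0 (d(j, G) = 0 + 0 = 0)
l = 0 (l = 5*0 = 0)
q = -3060 (q = 12*(0 - 15*17) = 12*(0 - 255) = 12*(-255) = -3060)
q + 19043 = -3060 + 19043 = 15983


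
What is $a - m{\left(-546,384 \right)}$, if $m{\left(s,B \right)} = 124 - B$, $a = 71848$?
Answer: $72108$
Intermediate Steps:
$a - m{\left(-546,384 \right)} = 71848 - \left(124 - 384\right) = 71848 - -260 = 71848 + 260 = 72108$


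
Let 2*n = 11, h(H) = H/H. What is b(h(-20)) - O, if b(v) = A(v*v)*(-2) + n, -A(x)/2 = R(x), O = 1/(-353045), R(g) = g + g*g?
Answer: 9532217/706090 ≈ 13.500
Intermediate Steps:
h(H) = 1
R(g) = g + g**2
O = -1/353045 ≈ -2.8325e-6
A(x) = -2*x*(1 + x)
n = 11/2 (n = (1/2)*11 = 11/2 ≈ 5.5000)
b(v) = 11/2 + 4*v**2*(1 + v**2) (b(v) = -2*v*v*(1 + v*v)*(-2) + 11/2 = -2*v**2*(1 + v**2)*(-2) + 11/2 = 4*v**2*(1 + v**2) + 11/2 = 11/2 + 4*v**2*(1 + v**2))
b(h(-20)) - O = (11/2 + 4*1**2*(1 + 1**2)) - 1*(-1/353045) = (11/2 + 4*1*(1 + 1)) + 1/353045 = (11/2 + 4*1*2) + 1/353045 = (11/2 + 8) + 1/353045 = 27/2 + 1/353045 = 9532217/706090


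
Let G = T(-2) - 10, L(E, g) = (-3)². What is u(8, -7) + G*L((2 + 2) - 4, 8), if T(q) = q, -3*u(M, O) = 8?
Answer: -332/3 ≈ -110.67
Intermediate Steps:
u(M, O) = -8/3 (u(M, O) = -⅓*8 = -8/3)
L(E, g) = 9
G = -12 (G = -2 - 10 = -12)
u(8, -7) + G*L((2 + 2) - 4, 8) = -8/3 - 12*9 = -8/3 - 108 = -332/3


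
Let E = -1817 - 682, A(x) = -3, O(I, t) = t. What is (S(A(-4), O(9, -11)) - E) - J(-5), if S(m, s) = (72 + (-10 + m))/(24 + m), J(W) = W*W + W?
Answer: 52118/21 ≈ 2481.8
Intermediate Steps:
E = -2499
J(W) = W + W**2 (J(W) = W**2 + W = W + W**2)
S(m, s) = (62 + m)/(24 + m)
(S(A(-4), O(9, -11)) - E) - J(-5) = ((62 - 3)/(24 - 3) - 1*(-2499)) - (-5)*(1 - 5) = (59/21 + 2499) - (-5)*(-4) = ((1/21)*59 + 2499) - 1*20 = (59/21 + 2499) - 20 = 52538/21 - 20 = 52118/21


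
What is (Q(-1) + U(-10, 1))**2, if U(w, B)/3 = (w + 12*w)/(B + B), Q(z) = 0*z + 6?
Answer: 35721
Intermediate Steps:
Q(z) = 6 (Q(z) = 0 + 6 = 6)
U(w, B) = 39*w/(2*B) (U(w, B) = 3*((w + 12*w)/(B + B)) = 3*((13*w)/((2*B))) = 3*((13*w)*(1/(2*B))) = 3*(13*w/(2*B)) = 39*w/(2*B))
(Q(-1) + U(-10, 1))**2 = (6 + (39/2)*(-10)/1)**2 = (6 + (39/2)*(-10)*1)**2 = (6 - 195)**2 = (-189)**2 = 35721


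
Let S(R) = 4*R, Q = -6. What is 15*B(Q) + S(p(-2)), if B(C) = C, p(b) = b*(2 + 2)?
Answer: -122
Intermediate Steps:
p(b) = 4*b (p(b) = b*4 = 4*b)
15*B(Q) + S(p(-2)) = 15*(-6) + 4*(4*(-2)) = -90 + 4*(-8) = -90 - 32 = -122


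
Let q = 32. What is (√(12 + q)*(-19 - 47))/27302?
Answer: -6*√11/1241 ≈ -0.016035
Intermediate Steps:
(√(12 + q)*(-19 - 47))/27302 = (√(12 + 32)*(-19 - 47))/27302 = (√44*(-66))*(1/27302) = ((2*√11)*(-66))*(1/27302) = -132*√11*(1/27302) = -6*√11/1241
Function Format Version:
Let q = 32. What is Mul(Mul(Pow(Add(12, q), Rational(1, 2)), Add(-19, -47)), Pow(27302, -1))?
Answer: Mul(Rational(-6, 1241), Pow(11, Rational(1, 2))) ≈ -0.016035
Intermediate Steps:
Mul(Mul(Pow(Add(12, q), Rational(1, 2)), Add(-19, -47)), Pow(27302, -1)) = Mul(Mul(Pow(Add(12, 32), Rational(1, 2)), Add(-19, -47)), Pow(27302, -1)) = Mul(Mul(Pow(44, Rational(1, 2)), -66), Rational(1, 27302)) = Mul(Mul(Mul(2, Pow(11, Rational(1, 2))), -66), Rational(1, 27302)) = Mul(Mul(-132, Pow(11, Rational(1, 2))), Rational(1, 27302)) = Mul(Rational(-6, 1241), Pow(11, Rational(1, 2)))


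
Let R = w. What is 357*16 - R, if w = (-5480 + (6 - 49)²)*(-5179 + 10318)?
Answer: 18665421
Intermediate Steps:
w = -18659709 (w = (-5480 + (-43)²)*5139 = (-5480 + 1849)*5139 = -3631*5139 = -18659709)
R = -18659709
357*16 - R = 357*16 - 1*(-18659709) = 5712 + 18659709 = 18665421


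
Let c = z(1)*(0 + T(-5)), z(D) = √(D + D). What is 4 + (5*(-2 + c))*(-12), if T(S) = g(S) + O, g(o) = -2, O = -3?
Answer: 124 + 300*√2 ≈ 548.26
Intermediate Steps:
z(D) = √2*√D (z(D) = √(2*D) = √2*√D)
T(S) = -5 (T(S) = -2 - 3 = -5)
c = -5*√2 (c = (√2*√1)*(0 - 5) = (√2*1)*(-5) = √2*(-5) = -5*√2 ≈ -7.0711)
4 + (5*(-2 + c))*(-12) = 4 + (5*(-2 - 5*√2))*(-12) = 4 + (-10 - 25*√2)*(-12) = 4 + (120 + 300*√2) = 124 + 300*√2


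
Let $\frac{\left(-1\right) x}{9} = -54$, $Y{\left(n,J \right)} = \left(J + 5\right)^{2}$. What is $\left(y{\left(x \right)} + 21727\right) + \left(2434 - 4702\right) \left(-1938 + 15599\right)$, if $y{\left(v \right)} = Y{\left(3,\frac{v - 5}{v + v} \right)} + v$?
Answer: $- \frac{29251367486759}{944784} \approx -3.0961 \cdot 10^{7}$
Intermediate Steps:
$Y{\left(n,J \right)} = \left(5 + J\right)^{2}$
$x = 486$ ($x = \left(-9\right) \left(-54\right) = 486$)
$y{\left(v \right)} = v + \left(5 + \frac{-5 + v}{2 v}\right)^{2}$ ($y{\left(v \right)} = \left(5 + \frac{v - 5}{v + v}\right)^{2} + v = \left(5 + \frac{-5 + v}{2 v}\right)^{2} + v = v + \left(5 + \frac{-5 + v}{2 v}\right)^{2}$)
$\left(y{\left(x \right)} + 21727\right) + \left(2434 - 4702\right) \left(-1938 + 15599\right) = \left(\left(486 + \frac{\left(-5 + 11 \cdot 486\right)^{2}}{4 \cdot 236196}\right) + 21727\right) + \left(2434 - 4702\right) \left(-1938 + 15599\right) = \left(\left(486 + \frac{1}{4} \cdot \frac{1}{236196} \left(-5 + 5346\right)^{2}\right) + 21727\right) - 30983148 = \left(\left(486 + \frac{1}{4} \cdot \frac{1}{236196} \cdot 5341^{2}\right) + 21727\right) - 30983148 = \left(\left(486 + \frac{1}{4} \cdot \frac{1}{236196} \cdot 28526281\right) + 21727\right) - 30983148 = \left(\left(486 + \frac{28526281}{944784}\right) + 21727\right) - 30983148 = \left(\frac{487691305}{944784} + 21727\right) - 30983148 = \frac{21015013273}{944784} - 30983148 = - \frac{29251367486759}{944784}$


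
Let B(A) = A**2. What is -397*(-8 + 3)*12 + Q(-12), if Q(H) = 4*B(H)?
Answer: 24396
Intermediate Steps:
Q(H) = 4*H**2
-397*(-8 + 3)*12 + Q(-12) = -397*(-8 + 3)*12 + 4*(-12)**2 = -(-1985)*12 + 4*144 = -397*(-60) + 576 = 23820 + 576 = 24396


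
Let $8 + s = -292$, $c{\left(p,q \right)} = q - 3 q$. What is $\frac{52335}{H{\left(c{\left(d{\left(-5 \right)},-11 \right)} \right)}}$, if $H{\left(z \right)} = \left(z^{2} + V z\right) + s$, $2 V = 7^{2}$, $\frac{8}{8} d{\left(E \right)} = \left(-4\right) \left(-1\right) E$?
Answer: $\frac{17445}{241} \approx 72.386$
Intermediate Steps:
$d{\left(E \right)} = 4 E$ ($d{\left(E \right)} = \left(-4\right) \left(-1\right) E = 4 E$)
$c{\left(p,q \right)} = - 2 q$
$s = -300$ ($s = -8 - 292 = -300$)
$V = \frac{49}{2}$ ($V = \frac{7^{2}}{2} = \frac{1}{2} \cdot 49 = \frac{49}{2} \approx 24.5$)
$H{\left(z \right)} = -300 + z^{2} + \frac{49 z}{2}$ ($H{\left(z \right)} = \left(z^{2} + \frac{49 z}{2}\right) - 300 = -300 + z^{2} + \frac{49 z}{2}$)
$\frac{52335}{H{\left(c{\left(d{\left(-5 \right)},-11 \right)} \right)}} = \frac{52335}{-300 + \left(\left(-2\right) \left(-11\right)\right)^{2} + \frac{49 \left(\left(-2\right) \left(-11\right)\right)}{2}} = \frac{52335}{-300 + 22^{2} + \frac{49}{2} \cdot 22} = \frac{52335}{-300 + 484 + 539} = \frac{52335}{723} = 52335 \cdot \frac{1}{723} = \frac{17445}{241}$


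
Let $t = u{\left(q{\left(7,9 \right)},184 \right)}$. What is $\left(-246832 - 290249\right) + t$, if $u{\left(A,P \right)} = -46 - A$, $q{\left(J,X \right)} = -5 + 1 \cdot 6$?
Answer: $-537128$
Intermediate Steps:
$q{\left(J,X \right)} = 1$ ($q{\left(J,X \right)} = -5 + 6 = 1$)
$t = -47$ ($t = -46 - 1 = -47$)
$\left(-246832 - 290249\right) + t = \left(-246832 - 290249\right) - 47 = -537081 - 47 = -537128$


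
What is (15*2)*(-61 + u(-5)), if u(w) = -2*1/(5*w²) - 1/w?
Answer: -45612/25 ≈ -1824.5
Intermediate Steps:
u(w) = -1/w - 2/(5*w²) (u(w) = -2*1/(5*w²) - 1/w = -2/(5*w²) - 1/w = -1/w - 2/(5*w²))
(15*2)*(-61 + u(-5)) = (15*2)*(-61 + (-⅖ - 1*(-5))/(-5)²) = 30*(-61 + (-⅖ + 5)/25) = 30*(-61 + (1/25)*(23/5)) = 30*(-61 + 23/125) = 30*(-7602/125) = -45612/25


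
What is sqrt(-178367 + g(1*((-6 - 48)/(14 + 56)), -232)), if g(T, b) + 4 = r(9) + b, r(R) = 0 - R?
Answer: 2*I*sqrt(44653) ≈ 422.63*I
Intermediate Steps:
r(R) = -R
g(T, b) = -13 + b (g(T, b) = -4 + (-1*9 + b) = -4 + (-9 + b) = -13 + b)
sqrt(-178367 + g(1*((-6 - 48)/(14 + 56)), -232)) = sqrt(-178367 + (-13 - 232)) = sqrt(-178367 - 245) = sqrt(-178612) = 2*I*sqrt(44653)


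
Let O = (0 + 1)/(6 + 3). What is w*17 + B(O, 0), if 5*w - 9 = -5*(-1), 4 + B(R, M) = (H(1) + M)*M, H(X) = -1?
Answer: 218/5 ≈ 43.600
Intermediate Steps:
O = ⅑ (O = 1/9 = 1*(⅑) = ⅑ ≈ 0.11111)
B(R, M) = -4 + M*(-1 + M) (B(R, M) = -4 + (-1 + M)*M = -4 + M*(-1 + M))
w = 14/5 (w = 9/5 + (-5*(-1))/5 = 9/5 + (⅕)*5 = 9/5 + 1 = 14/5 ≈ 2.8000)
w*17 + B(O, 0) = (14/5)*17 + (-4 + 0² - 1*0) = 238/5 + (-4 + 0 + 0) = 238/5 - 4 = 218/5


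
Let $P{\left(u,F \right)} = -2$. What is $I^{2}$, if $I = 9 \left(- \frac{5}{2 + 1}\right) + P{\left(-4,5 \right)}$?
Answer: $289$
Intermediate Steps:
$I = -17$ ($I = 9 \left(- \frac{5}{2 + 1}\right) - 2 = 9 \left(- \frac{5}{3}\right) - 2 = -15 - 2 = -17$)
$I^{2} = \left(-17\right)^{2} = 289$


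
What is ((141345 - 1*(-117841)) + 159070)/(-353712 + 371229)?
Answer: 418256/17517 ≈ 23.877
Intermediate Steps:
((141345 - 1*(-117841)) + 159070)/(-353712 + 371229) = ((141345 + 117841) + 159070)/17517 = (259186 + 159070)*(1/17517) = 418256*(1/17517) = 418256/17517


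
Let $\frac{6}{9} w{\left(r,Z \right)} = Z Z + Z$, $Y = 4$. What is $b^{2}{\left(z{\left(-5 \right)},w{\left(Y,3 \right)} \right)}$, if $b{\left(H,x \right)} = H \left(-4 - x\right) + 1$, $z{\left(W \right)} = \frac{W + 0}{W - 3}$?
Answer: $\frac{2601}{16} \approx 162.56$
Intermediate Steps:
$z{\left(W \right)} = \frac{W}{-3 + W}$
$w{\left(r,Z \right)} = \frac{3 Z}{2} + \frac{3 Z^{2}}{2}$ ($w{\left(r,Z \right)} = \frac{3 \left(Z Z + Z\right)}{2} = \frac{3 \left(Z^{2} + Z\right)}{2} = \frac{3 \left(Z + Z^{2}\right)}{2} = \frac{3 Z}{2} + \frac{3 Z^{2}}{2}$)
$b{\left(H,x \right)} = 1 + H \left(-4 - x\right)$
$b^{2}{\left(z{\left(-5 \right)},w{\left(Y,3 \right)} \right)} = \left(1 - 4 \left(- \frac{5}{-3 - 5}\right) - - \frac{5}{-3 - 5} \cdot \frac{3}{2} \cdot 3 \left(1 + 3\right)\right)^{2} = \left(1 - 4 \left(- \frac{5}{-8}\right) - - \frac{5}{-8} \cdot \frac{3}{2} \cdot 3 \cdot 4\right)^{2} = \left(1 - 4 \left(\left(-5\right) \left(- \frac{1}{8}\right)\right) - \left(-5\right) \left(- \frac{1}{8}\right) 18\right)^{2} = \left(1 - \frac{5}{2} - \frac{5}{8} \cdot 18\right)^{2} = \left(1 - \frac{5}{2} - \frac{45}{4}\right)^{2} = \left(- \frac{51}{4}\right)^{2} = \frac{2601}{16}$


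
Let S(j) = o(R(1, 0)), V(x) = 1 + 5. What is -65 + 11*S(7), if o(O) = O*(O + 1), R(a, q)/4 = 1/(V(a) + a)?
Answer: -2701/49 ≈ -55.122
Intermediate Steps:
V(x) = 6
R(a, q) = 4/(6 + a)
o(O) = O*(1 + O)
S(j) = 44/49 (S(j) = (4/(6 + 1))*(1 + 4/(6 + 1)) = (4/7)*(1 + 4/7) = (4*(1/7))*(1 + 4*(1/7)) = 4*(1 + 4/7)/7 = (4/7)*(11/7) = 44/49)
-65 + 11*S(7) = -65 + 11*(44/49) = -65 + 484/49 = -2701/49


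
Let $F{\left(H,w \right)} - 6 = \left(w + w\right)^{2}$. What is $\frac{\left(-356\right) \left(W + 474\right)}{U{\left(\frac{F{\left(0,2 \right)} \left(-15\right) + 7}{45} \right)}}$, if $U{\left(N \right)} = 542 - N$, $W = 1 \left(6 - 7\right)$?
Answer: $- \frac{7577460}{24713} \approx -306.62$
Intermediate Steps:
$W = -1$ ($W = 1 \left(-1\right) = -1$)
$F{\left(H,w \right)} = 6 + 4 w^{2}$ ($F{\left(H,w \right)} = 6 + \left(w + w\right)^{2} = 6 + \left(2 w\right)^{2} = 6 + 4 w^{2}$)
$\frac{\left(-356\right) \left(W + 474\right)}{U{\left(\frac{F{\left(0,2 \right)} \left(-15\right) + 7}{45} \right)}} = \frac{\left(-356\right) \left(-1 + 474\right)}{542 - \frac{\left(6 + 4 \cdot 2^{2}\right) \left(-15\right) + 7}{45}} = \frac{\left(-356\right) 473}{542 - \left(\left(6 + 4 \cdot 4\right) \left(-15\right) + 7\right) \frac{1}{45}} = - \frac{168388}{542 - \left(\left(6 + 16\right) \left(-15\right) + 7\right) \frac{1}{45}} = - \frac{168388}{542 - \left(22 \left(-15\right) + 7\right) \frac{1}{45}} = - \frac{168388}{542 - \left(-330 + 7\right) \frac{1}{45}} = - \frac{168388}{542 - \left(-323\right) \frac{1}{45}} = - \frac{168388}{542 - - \frac{323}{45}} = - \frac{168388}{542 + \frac{323}{45}} = - \frac{168388}{\frac{24713}{45}} = \left(-168388\right) \frac{45}{24713} = - \frac{7577460}{24713}$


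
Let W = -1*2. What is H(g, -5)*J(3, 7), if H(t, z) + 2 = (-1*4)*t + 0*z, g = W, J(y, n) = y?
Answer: 18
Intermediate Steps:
W = -2
g = -2
H(t, z) = -2 - 4*t (H(t, z) = -2 + ((-1*4)*t + 0*z) = -2 + (-4*t + 0) = -2 - 4*t)
H(g, -5)*J(3, 7) = (-2 - 4*(-2))*3 = (-2 + 8)*3 = 6*3 = 18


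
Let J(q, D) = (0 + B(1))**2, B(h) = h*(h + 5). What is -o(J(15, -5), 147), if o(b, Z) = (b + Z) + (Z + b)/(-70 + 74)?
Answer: -915/4 ≈ -228.75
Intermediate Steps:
B(h) = h*(5 + h)
J(q, D) = 36 (J(q, D) = (0 + 1*(5 + 1))**2 = (0 + 1*6)**2 = (0 + 6)**2 = 6**2 = 36)
o(b, Z) = 5*Z/4 + 5*b/4 (o(b, Z) = (Z + b) + (Z + b)/4 = (Z + b) + (Z + b)*(1/4) = (Z + b) + (Z/4 + b/4) = 5*Z/4 + 5*b/4)
-o(J(15, -5), 147) = -((5/4)*147 + (5/4)*36) = -(735/4 + 45) = -1*915/4 = -915/4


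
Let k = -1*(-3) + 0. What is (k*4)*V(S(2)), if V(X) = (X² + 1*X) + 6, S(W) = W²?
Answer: 312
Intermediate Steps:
V(X) = 6 + X + X² (V(X) = (X² + X) + 6 = (X + X²) + 6 = 6 + X + X²)
k = 3 (k = 3 + 0 = 3)
(k*4)*V(S(2)) = (3*4)*(6 + 2² + (2²)²) = 12*(6 + 4 + 4²) = 12*(6 + 4 + 16) = 12*26 = 312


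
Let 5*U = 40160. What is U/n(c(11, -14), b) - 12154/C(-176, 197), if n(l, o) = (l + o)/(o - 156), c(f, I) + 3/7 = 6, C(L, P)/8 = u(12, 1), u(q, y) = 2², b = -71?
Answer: 100711151/3664 ≈ 27487.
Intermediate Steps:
u(q, y) = 4
C(L, P) = 32 (C(L, P) = 8*4 = 32)
c(f, I) = 39/7 (c(f, I) = -3/7 + 6 = 39/7)
n(l, o) = (l + o)/(-156 + o)
U = 8032 (U = (⅕)*40160 = 8032)
U/n(c(11, -14), b) - 12154/C(-176, 197) = 8032/(((39/7 - 71)/(-156 - 71))) - 12154/32 = 8032/((-458/7/(-227))) - 12154*1/32 = 8032/((-1/227*(-458/7))) - 6077/16 = 8032/(458/1589) - 6077/16 = 8032*(1589/458) - 6077/16 = 6381424/229 - 6077/16 = 100711151/3664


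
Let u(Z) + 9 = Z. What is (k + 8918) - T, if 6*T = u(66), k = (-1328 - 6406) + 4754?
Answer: 11857/2 ≈ 5928.5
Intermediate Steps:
k = -2980 (k = -7734 + 4754 = -2980)
u(Z) = -9 + Z
T = 19/2 (T = (-9 + 66)/6 = (⅙)*57 = 19/2 ≈ 9.5000)
(k + 8918) - T = (-2980 + 8918) - 1*19/2 = 5938 - 19/2 = 11857/2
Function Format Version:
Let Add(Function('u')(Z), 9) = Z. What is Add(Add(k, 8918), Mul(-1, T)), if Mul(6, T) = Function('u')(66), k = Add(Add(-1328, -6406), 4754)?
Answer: Rational(11857, 2) ≈ 5928.5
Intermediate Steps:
k = -2980 (k = Add(-7734, 4754) = -2980)
Function('u')(Z) = Add(-9, Z)
T = Rational(19, 2) (T = Mul(Rational(1, 6), Add(-9, 66)) = Mul(Rational(1, 6), 57) = Rational(19, 2) ≈ 9.5000)
Add(Add(k, 8918), Mul(-1, T)) = Add(Add(-2980, 8918), Mul(-1, Rational(19, 2))) = Add(5938, Rational(-19, 2)) = Rational(11857, 2)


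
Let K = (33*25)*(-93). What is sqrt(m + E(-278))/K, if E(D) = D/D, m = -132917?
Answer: -2*I*sqrt(33229)/76725 ≈ -0.0047517*I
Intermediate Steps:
E(D) = 1
K = -76725 (K = 825*(-93) = -76725)
sqrt(m + E(-278))/K = sqrt(-132917 + 1)/(-76725) = sqrt(-132916)*(-1/76725) = (2*I*sqrt(33229))*(-1/76725) = -2*I*sqrt(33229)/76725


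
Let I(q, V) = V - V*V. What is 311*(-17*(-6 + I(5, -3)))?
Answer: 95166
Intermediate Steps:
I(q, V) = V - V²
311*(-17*(-6 + I(5, -3))) = 311*(-17*(-6 - 3*(1 - 1*(-3)))) = 311*(-17*(-6 - 3*(1 + 3))) = 311*(-17*(-6 - 3*4)) = 311*(-17*(-6 - 12)) = 311*(-17*(-18)) = 311*306 = 95166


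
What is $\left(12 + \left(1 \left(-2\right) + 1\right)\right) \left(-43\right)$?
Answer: $-473$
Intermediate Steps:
$\left(12 + \left(1 \left(-2\right) + 1\right)\right) \left(-43\right) = \left(12 + \left(-2 + 1\right)\right) \left(-43\right) = \left(12 - 1\right) \left(-43\right) = 11 \left(-43\right) = -473$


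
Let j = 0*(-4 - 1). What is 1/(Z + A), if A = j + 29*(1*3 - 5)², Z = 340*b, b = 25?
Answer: 1/8616 ≈ 0.00011606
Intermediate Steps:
j = 0 (j = 0*(-5) = 0)
Z = 8500 (Z = 340*25 = 8500)
A = 116 (A = 0 + 29*(1*3 - 5)² = 0 + 29*(3 - 5)² = 0 + 29*(-2)² = 0 + 29*4 = 0 + 116 = 116)
1/(Z + A) = 1/(8500 + 116) = 1/8616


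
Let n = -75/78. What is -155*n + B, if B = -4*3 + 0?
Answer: 3563/26 ≈ 137.04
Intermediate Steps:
n = -25/26 (n = -75*1/78 = -25/26 ≈ -0.96154)
B = -12 (B = -12 + 0 = -12)
-155*n + B = -155*(-25/26) - 12 = 3875/26 - 12 = 3563/26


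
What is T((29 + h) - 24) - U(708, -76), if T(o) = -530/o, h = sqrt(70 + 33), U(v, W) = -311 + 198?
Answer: 5732/39 - 265*sqrt(103)/39 ≈ 78.014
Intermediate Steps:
U(v, W) = -113
h = sqrt(103) ≈ 10.149
T((29 + h) - 24) - U(708, -76) = -530/((29 + sqrt(103)) - 24) - 1*(-113) = -530/(5 + sqrt(103)) + 113 = 113 - 530/(5 + sqrt(103))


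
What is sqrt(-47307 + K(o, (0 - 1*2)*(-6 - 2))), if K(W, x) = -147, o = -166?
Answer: I*sqrt(47454) ≈ 217.84*I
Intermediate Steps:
sqrt(-47307 + K(o, (0 - 1*2)*(-6 - 2))) = sqrt(-47307 - 147) = sqrt(-47454) = I*sqrt(47454)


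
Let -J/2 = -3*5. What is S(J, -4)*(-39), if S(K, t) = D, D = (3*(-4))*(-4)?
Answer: -1872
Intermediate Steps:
D = 48 (D = -12*(-4) = 48)
J = 30 (J = -(-6)*5 = -2*(-15) = 30)
S(K, t) = 48
S(J, -4)*(-39) = 48*(-39) = -1872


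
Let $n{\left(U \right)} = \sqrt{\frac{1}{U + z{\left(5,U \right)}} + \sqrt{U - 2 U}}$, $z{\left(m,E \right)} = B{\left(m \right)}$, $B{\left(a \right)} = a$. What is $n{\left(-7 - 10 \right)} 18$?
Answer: $3 \sqrt{-3 + 36 \sqrt{17}} \approx 36.179$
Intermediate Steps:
$z{\left(m,E \right)} = m$
$n{\left(U \right)} = \sqrt{\sqrt{- U} + \frac{1}{5 + U}}$ ($n{\left(U \right)} = \sqrt{\frac{1}{U + 5} + \sqrt{U - 2 U}} = \sqrt{\frac{1}{5 + U} + \sqrt{- U}} = \sqrt{\sqrt{- U} + \frac{1}{5 + U}}$)
$n{\left(-7 - 10 \right)} 18 = \sqrt{\frac{1 + \sqrt{- (-7 - 10)} \left(5 - 17\right)}{5 - 17}} \cdot 18 = \sqrt{\frac{1 + \sqrt{\left(-1\right) \left(-17\right)} \left(5 - 17\right)}{5 - 17}} \cdot 18 = \sqrt{\frac{1 + \sqrt{17} \left(-12\right)}{-12}} \cdot 18 = \sqrt{- \frac{1 - 12 \sqrt{17}}{12}} \cdot 18 = \sqrt{- \frac{1}{12} + \sqrt{17}} \cdot 18 = 18 \sqrt{- \frac{1}{12} + \sqrt{17}}$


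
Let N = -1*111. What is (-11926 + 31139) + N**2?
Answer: 31534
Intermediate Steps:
N = -111
(-11926 + 31139) + N**2 = (-11926 + 31139) + (-111)**2 = 19213 + 12321 = 31534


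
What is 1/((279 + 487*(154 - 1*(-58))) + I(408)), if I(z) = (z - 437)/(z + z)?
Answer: 816/84474739 ≈ 9.6597e-6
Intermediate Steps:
I(z) = (-437 + z)/(2*z) (I(z) = (-437 + z)/((2*z)) = (-437 + z)*(1/(2*z)) = (-437 + z)/(2*z))
1/((279 + 487*(154 - 1*(-58))) + I(408)) = 1/((279 + 487*(154 - 1*(-58))) + (1/2)*(-437 + 408)/408) = 1/((279 + 487*(154 + 58)) + (1/2)*(1/408)*(-29)) = 1/((279 + 487*212) - 29/816) = 1/((279 + 103244) - 29/816) = 1/(103523 - 29/816) = 1/(84474739/816) = 816/84474739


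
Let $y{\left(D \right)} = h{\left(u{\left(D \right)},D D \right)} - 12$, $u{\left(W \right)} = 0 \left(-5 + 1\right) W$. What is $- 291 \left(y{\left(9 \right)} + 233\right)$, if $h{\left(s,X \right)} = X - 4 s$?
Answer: $-87882$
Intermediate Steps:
$u{\left(W \right)} = 0$ ($u{\left(W \right)} = 0 \left(-4\right) W = 0 W = 0$)
$y{\left(D \right)} = -12 + D^{2}$ ($y{\left(D \right)} = \left(D D - 0\right) - 12 = \left(D^{2} + 0\right) - 12 = D^{2} - 12 = -12 + D^{2}$)
$- 291 \left(y{\left(9 \right)} + 233\right) = - 291 \left(\left(-12 + 9^{2}\right) + 233\right) = - 291 \left(\left(-12 + 81\right) + 233\right) = - 291 \left(69 + 233\right) = \left(-291\right) 302 = -87882$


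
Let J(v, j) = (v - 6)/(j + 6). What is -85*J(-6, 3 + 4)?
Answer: 1020/13 ≈ 78.462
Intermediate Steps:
J(v, j) = (-6 + v)/(6 + j)
-85*J(-6, 3 + 4) = -85*(-6 - 6)/(6 + (3 + 4)) = -85*(-12)/(6 + 7) = -85*(-12)/13 = -85*(-12/13) = 1020/13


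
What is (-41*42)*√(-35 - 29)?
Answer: -13776*I ≈ -13776.0*I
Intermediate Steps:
(-41*42)*√(-35 - 29) = -13776*I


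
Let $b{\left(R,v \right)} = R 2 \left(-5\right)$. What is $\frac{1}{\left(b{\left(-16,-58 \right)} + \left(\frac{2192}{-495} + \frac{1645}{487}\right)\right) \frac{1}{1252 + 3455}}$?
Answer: $\frac{1134692955}{38317171} \approx 29.613$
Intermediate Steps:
$b{\left(R,v \right)} = - 10 R$ ($b{\left(R,v \right)} = 2 R \left(-5\right) = - 10 R$)
$\frac{1}{\left(b{\left(-16,-58 \right)} + \left(\frac{2192}{-495} + \frac{1645}{487}\right)\right) \frac{1}{1252 + 3455}} = \frac{1}{\left(\left(-10\right) \left(-16\right) + \left(\frac{2192}{-495} + \frac{1645}{487}\right)\right) \frac{1}{1252 + 3455}} = \frac{1}{\left(160 + \left(2192 \left(- \frac{1}{495}\right) + 1645 \cdot \frac{1}{487}\right)\right) \frac{1}{4707}} = \frac{1}{\left(160 + \left(- \frac{2192}{495} + \frac{1645}{487}\right)\right) \frac{1}{4707}} = \frac{1}{\left(160 - \frac{253229}{241065}\right) \frac{1}{4707}} = \frac{1}{\frac{38317171}{241065} \cdot \frac{1}{4707}} = \frac{1}{\frac{38317171}{1134692955}} = \frac{1134692955}{38317171}$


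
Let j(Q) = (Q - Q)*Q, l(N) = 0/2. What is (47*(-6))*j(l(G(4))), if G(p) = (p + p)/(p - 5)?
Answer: 0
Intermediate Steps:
G(p) = 2*p/(-5 + p) (G(p) = (2*p)/(-5 + p) = 2*p/(-5 + p))
l(N) = 0 (l(N) = 0*(½) = 0)
j(Q) = 0 (j(Q) = 0*Q = 0)
(47*(-6))*j(l(G(4))) = (47*(-6))*0 = -282*0 = 0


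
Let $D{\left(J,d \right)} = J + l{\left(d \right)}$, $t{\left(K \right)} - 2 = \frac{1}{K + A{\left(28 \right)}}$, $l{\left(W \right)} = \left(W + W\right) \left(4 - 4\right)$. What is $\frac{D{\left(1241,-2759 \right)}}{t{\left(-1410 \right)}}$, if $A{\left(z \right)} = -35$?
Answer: $\frac{1793245}{2889} \approx 620.71$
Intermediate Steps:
$l{\left(W \right)} = 0$ ($l{\left(W \right)} = 2 W 0 = 0$)
$t{\left(K \right)} = 2 + \frac{1}{-35 + K}$ ($t{\left(K \right)} = 2 + \frac{1}{K - 35} = 2 + \frac{1}{-35 + K}$)
$D{\left(J,d \right)} = J$ ($D{\left(J,d \right)} = J + 0 = J$)
$\frac{D{\left(1241,-2759 \right)}}{t{\left(-1410 \right)}} = \frac{1241}{\frac{1}{-35 - 1410} \left(-69 + 2 \left(-1410\right)\right)} = \frac{1241}{\frac{1}{-1445} \left(-69 - 2820\right)} = \frac{1241}{\left(- \frac{1}{1445}\right) \left(-2889\right)} = \frac{1241}{\frac{2889}{1445}} = 1241 \cdot \frac{1445}{2889} = \frac{1793245}{2889}$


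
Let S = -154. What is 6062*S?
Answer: -933548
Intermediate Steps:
6062*S = 6062*(-154) = -933548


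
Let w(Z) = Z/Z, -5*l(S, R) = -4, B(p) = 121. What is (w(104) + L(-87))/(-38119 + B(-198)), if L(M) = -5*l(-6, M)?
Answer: 1/12666 ≈ 7.8951e-5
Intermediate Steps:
l(S, R) = 4/5 (l(S, R) = -1/5*(-4) = 4/5)
L(M) = -4 (L(M) = -5*4/5 = -4)
w(Z) = 1
(w(104) + L(-87))/(-38119 + B(-198)) = (1 - 4)/(-38119 + 121) = -3/(-37998) = -3*(-1/37998) = 1/12666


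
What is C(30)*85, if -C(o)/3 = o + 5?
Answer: -8925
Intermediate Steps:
C(o) = -15 - 3*o (C(o) = -3*(o + 5) = -3*(5 + o) = -15 - 3*o)
C(30)*85 = (-15 - 3*30)*85 = (-15 - 90)*85 = -105*85 = -8925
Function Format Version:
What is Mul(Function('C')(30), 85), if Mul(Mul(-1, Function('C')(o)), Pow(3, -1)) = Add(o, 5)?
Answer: -8925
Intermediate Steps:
Function('C')(o) = Add(-15, Mul(-3, o)) (Function('C')(o) = Mul(-3, Add(o, 5)) = Mul(-3, Add(5, o)) = Add(-15, Mul(-3, o)))
Mul(Function('C')(30), 85) = Mul(Add(-15, Mul(-3, 30)), 85) = Mul(Add(-15, -90), 85) = Mul(-105, 85) = -8925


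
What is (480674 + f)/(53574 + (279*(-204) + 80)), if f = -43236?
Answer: -218719/1631 ≈ -134.10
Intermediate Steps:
(480674 + f)/(53574 + (279*(-204) + 80)) = (480674 - 43236)/(53574 + (279*(-204) + 80)) = 437438/(53574 + (-56916 + 80)) = 437438/(53574 - 56836) = 437438/(-3262) = 437438*(-1/3262) = -218719/1631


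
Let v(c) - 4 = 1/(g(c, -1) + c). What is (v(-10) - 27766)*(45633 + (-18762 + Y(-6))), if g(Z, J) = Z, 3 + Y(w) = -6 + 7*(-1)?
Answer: -2982199411/4 ≈ -7.4555e+8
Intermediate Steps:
Y(w) = -16 (Y(w) = -3 + (-6 + 7*(-1)) = -3 + (-6 - 7) = -3 - 13 = -16)
v(c) = 4 + 1/(2*c) (v(c) = 4 + 1/(c + c) = 4 + 1/(2*c))
(v(-10) - 27766)*(45633 + (-18762 + Y(-6))) = ((4 + (½)/(-10)) - 27766)*(45633 + (-18762 - 16)) = ((4 + (½)*(-⅒)) - 27766)*(45633 - 18778) = ((4 - 1/20) - 27766)*26855 = (79/20 - 27766)*26855 = -555241/20*26855 = -2982199411/4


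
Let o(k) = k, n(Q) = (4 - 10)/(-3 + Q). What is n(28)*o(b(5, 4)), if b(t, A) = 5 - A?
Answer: -6/25 ≈ -0.24000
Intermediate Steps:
n(Q) = -6/(-3 + Q)
n(28)*o(b(5, 4)) = (-6/(-3 + 28))*(5 - 1*4) = (-6/25)*(5 - 4) = -6*1/25*1 = -6/25*1 = -6/25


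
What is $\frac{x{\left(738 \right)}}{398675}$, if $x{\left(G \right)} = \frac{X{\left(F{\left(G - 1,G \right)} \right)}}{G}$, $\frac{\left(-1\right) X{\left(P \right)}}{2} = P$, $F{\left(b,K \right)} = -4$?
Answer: $\frac{4}{147111075} \approx 2.719 \cdot 10^{-8}$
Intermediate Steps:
$X{\left(P \right)} = - 2 P$
$x{\left(G \right)} = \frac{8}{G}$ ($x{\left(G \right)} = \frac{\left(-2\right) \left(-4\right)}{G} = \frac{8}{G}$)
$\frac{x{\left(738 \right)}}{398675} = \frac{8 \cdot \frac{1}{738}}{398675} = 8 \cdot \frac{1}{738} \cdot \frac{1}{398675} = \frac{4}{369} \cdot \frac{1}{398675} = \frac{4}{147111075}$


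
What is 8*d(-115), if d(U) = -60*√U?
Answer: -480*I*√115 ≈ -5147.4*I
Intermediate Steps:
8*d(-115) = 8*(-60*I*√115) = -480*I*√115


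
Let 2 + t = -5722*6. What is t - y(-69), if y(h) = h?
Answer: -34265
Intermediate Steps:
t = -34334 (t = -2 - 5722*6 = -2 - 34332 = -34334)
t - y(-69) = -34334 - 1*(-69) = -34334 + 69 = -34265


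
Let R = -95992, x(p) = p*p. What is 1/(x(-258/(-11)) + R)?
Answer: -121/11548468 ≈ -1.0478e-5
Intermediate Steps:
x(p) = p²
1/(x(-258/(-11)) + R) = 1/((-258/(-11))² - 95992) = 1/((-258*(-1/11))² - 95992) = 1/((258/11)² - 95992) = 1/(66564/121 - 95992) = 1/(-11548468/121) = -121/11548468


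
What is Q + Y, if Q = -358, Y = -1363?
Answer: -1721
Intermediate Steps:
Q + Y = -358 - 1363 = -1721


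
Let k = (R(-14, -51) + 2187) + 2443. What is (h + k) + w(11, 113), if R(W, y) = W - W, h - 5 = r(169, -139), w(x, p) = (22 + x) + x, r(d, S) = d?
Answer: 4848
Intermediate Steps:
w(x, p) = 22 + 2*x
h = 174 (h = 5 + 169 = 174)
R(W, y) = 0
k = 4630 (k = (0 + 2187) + 2443 = 2187 + 2443 = 4630)
(h + k) + w(11, 113) = (174 + 4630) + (22 + 2*11) = 4804 + (22 + 22) = 4804 + 44 = 4848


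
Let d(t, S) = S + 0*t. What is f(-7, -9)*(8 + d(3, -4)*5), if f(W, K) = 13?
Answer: -156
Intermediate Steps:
d(t, S) = S (d(t, S) = S + 0 = S)
f(-7, -9)*(8 + d(3, -4)*5) = 13*(8 - 4*5) = 13*(8 - 20) = 13*(-12) = -156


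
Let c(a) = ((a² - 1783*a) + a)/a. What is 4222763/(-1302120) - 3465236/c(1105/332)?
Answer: 1495541207522243/768926600280 ≈ 1945.0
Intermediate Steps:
c(a) = (a² - 1782*a)/a
4222763/(-1302120) - 3465236/c(1105/332) = 4222763/(-1302120) - 3465236/(-1782 + 1105/332) = 4222763*(-1/1302120) - 3465236/(-1782 + 1105*(1/332)) = -4222763/1302120 - 3465236/(-1782 + 1105/332) = -4222763/1302120 - 3465236/(-590519/332) = -4222763/1302120 - 3465236*(-332/590519) = -4222763/1302120 + 1150458352/590519 = 1495541207522243/768926600280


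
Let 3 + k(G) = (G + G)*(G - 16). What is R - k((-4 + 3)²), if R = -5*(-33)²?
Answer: -5412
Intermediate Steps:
k(G) = -3 + 2*G*(-16 + G) (k(G) = -3 + (G + G)*(G - 16) = -3 + (2*G)*(-16 + G) = -3 + 2*G*(-16 + G))
R = -5445 (R = -5*1089 = -5445)
R - k((-4 + 3)²) = -5445 - (-3 - 32*(-4 + 3)² + 2*((-4 + 3)²)²) = -5445 - (-3 - 32*(-1)² + 2*((-1)²)²) = -5445 - (-3 - 32*1 + 2*1²) = -5445 - (-3 - 32 + 2*1) = -5445 - (-3 - 32 + 2) = -5445 - 1*(-33) = -5445 + 33 = -5412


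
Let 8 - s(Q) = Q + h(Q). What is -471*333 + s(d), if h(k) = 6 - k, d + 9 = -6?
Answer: -156841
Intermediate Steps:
d = -15 (d = -9 - 6 = -15)
s(Q) = 2 (s(Q) = 8 - (Q + (6 - Q)) = 8 - 1*6 = 8 - 6 = 2)
-471*333 + s(d) = -471*333 + 2 = -156843 + 2 = -156841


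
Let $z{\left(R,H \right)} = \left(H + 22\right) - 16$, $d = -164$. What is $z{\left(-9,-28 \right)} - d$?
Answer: $142$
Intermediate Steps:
$z{\left(R,H \right)} = 6 + H$ ($z{\left(R,H \right)} = \left(22 + H\right) - 16 = 6 + H$)
$z{\left(-9,-28 \right)} - d = \left(6 - 28\right) - -164 = -22 + 164 = 142$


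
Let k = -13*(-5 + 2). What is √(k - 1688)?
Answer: I*√1649 ≈ 40.608*I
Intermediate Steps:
k = 39 (k = -13*(-3) = 39)
√(k - 1688) = √(39 - 1688) = √(-1649) = I*√1649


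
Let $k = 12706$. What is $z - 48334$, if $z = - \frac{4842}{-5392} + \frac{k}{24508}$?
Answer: $- \frac{798376561617}{16518392} \approx -48333.0$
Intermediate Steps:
$z = \frac{23397311}{16518392}$ ($z = - \frac{4842}{-5392} + \frac{12706}{24508} = \left(-4842\right) \left(- \frac{1}{5392}\right) + 12706 \cdot \frac{1}{24508} = \frac{2421}{2696} + \frac{6353}{12254} = \frac{23397311}{16518392} \approx 1.4164$)
$z - 48334 = \frac{23397311}{16518392} - 48334 = - \frac{798376561617}{16518392}$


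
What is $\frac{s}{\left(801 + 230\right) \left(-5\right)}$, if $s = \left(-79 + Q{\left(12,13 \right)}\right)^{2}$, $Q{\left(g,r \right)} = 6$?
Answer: $- \frac{5329}{5155} \approx -1.0338$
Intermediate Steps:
$s = 5329$ ($s = \left(-79 + 6\right)^{2} = \left(-73\right)^{2} = 5329$)
$\frac{s}{\left(801 + 230\right) \left(-5\right)} = \frac{5329}{\left(801 + 230\right) \left(-5\right)} = \frac{5329}{1031 \left(-5\right)} = \frac{5329}{-5155} = 5329 \left(- \frac{1}{5155}\right) = - \frac{5329}{5155}$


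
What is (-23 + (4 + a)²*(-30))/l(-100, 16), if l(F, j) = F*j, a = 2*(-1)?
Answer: 143/1600 ≈ 0.089375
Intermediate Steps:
a = -2
(-23 + (4 + a)²*(-30))/l(-100, 16) = (-23 + (4 - 2)²*(-30))/((-100*16)) = (-23 + 2²*(-30))/(-1600) = (-23 + 4*(-30))*(-1/1600) = (-23 - 120)*(-1/1600) = -143*(-1/1600) = 143/1600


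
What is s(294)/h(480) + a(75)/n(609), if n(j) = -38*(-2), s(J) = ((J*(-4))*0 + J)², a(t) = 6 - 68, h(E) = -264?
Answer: -68599/209 ≈ -328.22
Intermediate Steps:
a(t) = -62
s(J) = J² (s(J) = (-4*J*0 + J)² = (0 + J)² = J²)
n(j) = 76
s(294)/h(480) + a(75)/n(609) = 294²/(-264) - 62/76 = 86436*(-1/264) - 62*1/76 = -7203/22 - 31/38 = -68599/209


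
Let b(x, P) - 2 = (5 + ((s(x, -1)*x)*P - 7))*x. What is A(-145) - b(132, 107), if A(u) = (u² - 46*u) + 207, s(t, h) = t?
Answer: -246068412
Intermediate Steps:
A(u) = 207 + u² - 46*u
b(x, P) = 2 + x*(-2 + P*x²) (b(x, P) = 2 + (5 + ((x*x)*P - 7))*x = 2 + (5 + (x²*P - 7))*x = 2 + (5 + (P*x² - 7))*x = 2 + (5 + (-7 + P*x²))*x = 2 + (-2 + P*x²)*x = 2 + x*(-2 + P*x²))
A(-145) - b(132, 107) = (207 + (-145)² - 46*(-145)) - (2 - 2*132 + 107*132³) = (207 + 21025 + 6670) - (2 - 264 + 107*2299968) = 27902 - (2 - 264 + 246096576) = 27902 - 1*246096314 = 27902 - 246096314 = -246068412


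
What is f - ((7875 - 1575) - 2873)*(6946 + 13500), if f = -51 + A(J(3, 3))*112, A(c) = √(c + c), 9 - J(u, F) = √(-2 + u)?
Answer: -70068045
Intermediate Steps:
J(u, F) = 9 - √(-2 + u)
A(c) = √2*√c (A(c) = √(2*c) = √2*√c)
f = 397 (f = -51 + (√2*√(9 - √(-2 + 3)))*112 = -51 + (√2*√(9 - √1))*112 = -51 + (√2*√(9 - 1*1))*112 = -51 + (√2*√(9 - 1))*112 = -51 + (√2*√8)*112 = -51 + (√2*(2*√2))*112 = -51 + 4*112 = -51 + 448 = 397)
f - ((7875 - 1575) - 2873)*(6946 + 13500) = 397 - ((7875 - 1575) - 2873)*(6946 + 13500) = 397 - (6300 - 2873)*20446 = 397 - 3427*20446 = 397 - 1*70068442 = 397 - 70068442 = -70068045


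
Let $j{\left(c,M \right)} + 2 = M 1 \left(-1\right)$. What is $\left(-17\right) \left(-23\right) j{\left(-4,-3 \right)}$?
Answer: $391$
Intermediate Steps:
$j{\left(c,M \right)} = -2 - M$ ($j{\left(c,M \right)} = -2 + M 1 \left(-1\right) = -2 + M \left(-1\right) = -2 - M$)
$\left(-17\right) \left(-23\right) j{\left(-4,-3 \right)} = \left(-17\right) \left(-23\right) \left(-2 - -3\right) = 391 \left(-2 + 3\right) = 391 \cdot 1 = 391$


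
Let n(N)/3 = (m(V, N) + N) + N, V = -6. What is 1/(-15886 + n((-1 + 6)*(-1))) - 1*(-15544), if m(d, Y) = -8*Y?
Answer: 245533023/15796 ≈ 15544.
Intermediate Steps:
n(N) = -18*N (n(N) = 3*((-8*N + N) + N) = 3*(-7*N + N) = 3*(-6*N) = -18*N)
1/(-15886 + n((-1 + 6)*(-1))) - 1*(-15544) = 1/(-15886 - 18*(-1 + 6)*(-1)) - 1*(-15544) = 1/(-15886 - 90*(-1)) + 15544 = 1/(-15886 - 18*(-5)) + 15544 = 1/(-15886 + 90) + 15544 = 1/(-15796) + 15544 = -1/15796 + 15544 = 245533023/15796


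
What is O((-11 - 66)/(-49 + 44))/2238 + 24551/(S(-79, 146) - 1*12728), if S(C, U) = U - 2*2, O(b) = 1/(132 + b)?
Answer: -10123625944/5189855979 ≈ -1.9507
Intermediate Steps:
S(C, U) = -4 + U (S(C, U) = U - 4 = -4 + U)
O((-11 - 66)/(-49 + 44))/2238 + 24551/(S(-79, 146) - 1*12728) = 1/((132 + (-11 - 66)/(-49 + 44))*2238) + 24551/((-4 + 146) - 1*12728) = (1/2238)/(132 - 77/(-5)) + 24551/(142 - 12728) = (1/2238)/(132 - 77*(-⅕)) + 24551/(-12586) = (1/2238)/(132 + 77/5) + 24551*(-1/12586) = (1/2238)/(737/5) - 24551/12586 = (5/737)*(1/2238) - 24551/12586 = 5/1649406 - 24551/12586 = -10123625944/5189855979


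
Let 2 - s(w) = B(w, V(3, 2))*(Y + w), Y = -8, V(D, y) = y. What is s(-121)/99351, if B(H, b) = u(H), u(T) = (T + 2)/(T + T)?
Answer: 15835/24042942 ≈ 0.00065861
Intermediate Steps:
u(T) = (2 + T)/(2*T) (u(T) = (2 + T)/((2*T)) = (2 + T)*(1/(2*T)) = (2 + T)/(2*T))
B(H, b) = (2 + H)/(2*H)
s(w) = 2 - (-8 + w)*(2 + w)/(2*w) (s(w) = 2 - (2 + w)/(2*w)*(-8 + w) = 2 - (-8 + w)*(2 + w)/(2*w))
s(-121)/99351 = (5 + 8/(-121) - 1/2*(-121))/99351 = (5 + 8*(-1/121) + 121/2)*(1/99351) = (5 - 8/121 + 121/2)*(1/99351) = (15835/242)*(1/99351) = 15835/24042942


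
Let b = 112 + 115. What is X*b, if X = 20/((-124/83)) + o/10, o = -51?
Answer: -1300937/310 ≈ -4196.6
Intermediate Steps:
X = -5731/310 (X = 20/((-124/83)) - 51/10 = 20/((-124*1/83)) - 51*⅒ = 20/(-124/83) - 51/10 = 20*(-83/124) - 51/10 = -415/31 - 51/10 = -5731/310 ≈ -18.487)
b = 227
X*b = -5731/310*227 = -1300937/310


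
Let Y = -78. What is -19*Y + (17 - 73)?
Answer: 1426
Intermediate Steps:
-19*Y + (17 - 73) = -19*(-78) + (17 - 73) = 1482 - 56 = 1426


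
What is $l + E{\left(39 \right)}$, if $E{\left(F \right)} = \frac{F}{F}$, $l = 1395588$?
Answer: $1395589$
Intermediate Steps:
$E{\left(F \right)} = 1$
$l + E{\left(39 \right)} = 1395588 + 1 = 1395589$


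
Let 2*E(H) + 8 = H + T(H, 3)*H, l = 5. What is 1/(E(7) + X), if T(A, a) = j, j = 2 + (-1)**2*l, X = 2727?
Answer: 1/2751 ≈ 0.00036350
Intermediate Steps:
j = 7 (j = 2 + (-1)**2*5 = 2 + 1*5 = 2 + 5 = 7)
T(A, a) = 7
E(H) = -4 + 4*H (E(H) = -4 + (H + 7*H)/2 = -4 + (8*H)/2 = -4 + 4*H)
1/(E(7) + X) = 1/((-4 + 4*7) + 2727) = 1/((-4 + 28) + 2727) = 1/(24 + 2727) = 1/2751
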